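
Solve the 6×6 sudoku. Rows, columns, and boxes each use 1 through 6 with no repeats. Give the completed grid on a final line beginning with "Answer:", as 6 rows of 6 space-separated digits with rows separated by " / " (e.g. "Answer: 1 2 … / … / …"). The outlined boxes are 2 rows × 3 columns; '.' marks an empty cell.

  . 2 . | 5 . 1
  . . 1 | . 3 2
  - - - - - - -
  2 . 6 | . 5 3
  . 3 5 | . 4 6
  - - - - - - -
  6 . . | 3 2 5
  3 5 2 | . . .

Step 1. [r2c4∈{4,6}] across box 2, 4 lands solely at r2c4 ⇒ r2c4=4.
Step 2. [r3c4∈{1}] r3c4's peers cover all but 1. So r3c4=1.
Step 3. [r5c3∈{4}] r5c3 has the single candidate 4, so r5c3=4.
Step 4. [r6c4∈{6}] nothing but 6 survives at r6c4, so r6c4=6.
Step 5. [r2c2∈{6}] r2c2's peers cover all but 6. So r2c2=6.
Step 6. [r1c3∈{3}] r1c3 is down to just 3, so r1c3=3.
Step 7. [r6c5∈{1}] nothing but 1 survives at r6c5 ⇒ r6c5=1.
Step 8. [r6c6∈{4}] only 4 remains possible at r6c6, so r6c6=4.
Step 9. [r1c5∈{6}] nothing but 6 survives at r1c5, so r1c5=6.
Step 10. [r3c2∈{4}] r3c2 is down to just 4 ⇒ r3c2=4.
Step 11. [r1c1∈{4}] only 4 remains possible at r1c1, so r1c1=4.
Step 12. [r4c4∈{2}] only 2 remains possible at r4c4 ⇒ r4c4=2.
Step 13. [r5c2∈{1}] r5c2's peers cover all but 1. So r5c2=1.
Step 14. [r4c1∈{1}] nothing but 1 survives at r4c1. So r4c1=1.
Step 15. [r2c1∈{5}] r2c1's peers cover all but 5 ⇒ r2c1=5.

Answer: 4 2 3 5 6 1 / 5 6 1 4 3 2 / 2 4 6 1 5 3 / 1 3 5 2 4 6 / 6 1 4 3 2 5 / 3 5 2 6 1 4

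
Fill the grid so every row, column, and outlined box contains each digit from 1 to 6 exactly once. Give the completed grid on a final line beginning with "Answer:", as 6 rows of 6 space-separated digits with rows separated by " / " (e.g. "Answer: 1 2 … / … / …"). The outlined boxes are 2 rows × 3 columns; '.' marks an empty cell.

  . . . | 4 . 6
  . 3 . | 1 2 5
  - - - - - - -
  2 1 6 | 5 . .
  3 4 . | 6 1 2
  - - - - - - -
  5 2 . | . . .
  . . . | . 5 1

Step 1. [r5c4∈{3}] r5c4 is down to just 3, so r5c4=3.
Step 2. [r2c3∈{4}] r2c3 has the single candidate 4. So r2c3=4.
Step 3. [r5c6∈{4}] r5c6's peers cover all but 4, so r5c6=4.
Step 4. [r1c3∈{1,2,5}] 2 has one home in row 1: r1c3, so r1c3=2.
Step 5. [r3c5∈{3,4}] across row 3, 4 lands solely at r3c5, so r3c5=4.
Step 6. [r6c2∈{6}] only 6 remains possible at r6c2, so r6c2=6.
Step 7. [r2c1∈{6}] r2c1 has the single candidate 6. So r2c1=6.
Step 8. [r5c3∈{1}] only 1 remains possible at r5c3 ⇒ r5c3=1.
Step 9. [r6c4∈{2}] r6c4 has the single candidate 2. So r6c4=2.
Step 10. [r5c5∈{6}] r5c5 is down to just 6, so r5c5=6.
Step 11. [r6c3∈{3}] r6c3's peers cover all but 3 ⇒ r6c3=3.
Step 12. [r6c1∈{4}] nothing but 4 survives at r6c1. So r6c1=4.
Step 13. [r3c6∈{3}] nothing but 3 survives at r3c6, so r3c6=3.
Step 14. [r1c2∈{5}] nothing but 5 survives at r1c2, so r1c2=5.
Step 15. [r4c3∈{5}] nothing but 5 survives at r4c3 ⇒ r4c3=5.
Step 16. [r1c5∈{3}] r1c5's peers cover all but 3, so r1c5=3.
Step 17. [r1c1∈{1}] r1c1 has the single candidate 1. So r1c1=1.

Answer: 1 5 2 4 3 6 / 6 3 4 1 2 5 / 2 1 6 5 4 3 / 3 4 5 6 1 2 / 5 2 1 3 6 4 / 4 6 3 2 5 1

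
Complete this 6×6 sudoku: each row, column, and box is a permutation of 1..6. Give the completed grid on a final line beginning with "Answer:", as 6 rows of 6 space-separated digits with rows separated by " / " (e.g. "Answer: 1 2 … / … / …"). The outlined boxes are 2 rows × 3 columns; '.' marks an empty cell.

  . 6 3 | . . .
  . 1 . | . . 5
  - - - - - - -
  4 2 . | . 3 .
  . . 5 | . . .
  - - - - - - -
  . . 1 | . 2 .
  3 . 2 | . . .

Step 1. [r6c5∈{1,4,5,6}] col 5 places 5 nowhere but r6c5, so r6c5=5.
Step 2. [r2c4∈{2,3,4,6}] 3 has one home in row 2: r2c4 ⇒ r2c4=3.
Step 3. [r4c1∈{1,6}] col 1 places 1 nowhere but r4c1. So r4c1=1.
Step 4. [r1c5∈{1,4}] col 5 places 1 nowhere but r1c5 ⇒ r1c5=1.
Step 5. [r5c1∈{5,6}] col 1 places 6 nowhere but r5c1, so r5c1=6.
Step 6. [r5c4∈{4}] nothing but 4 survives at r5c4. So r5c4=4.
Step 7. [r1c4∈{2}] r1c4 is down to just 2, so r1c4=2.
Step 8. [r4c4∈{6}] r4c4 has the single candidate 6. So r4c4=6.
Step 9. [r6c4∈{1}] nothing but 1 survives at r6c4, so r6c4=1.
Step 10. [r4c5∈{4}] r4c5 is down to just 4 ⇒ r4c5=4.
Step 11. [r3c6∈{1}] r3c6 has the single candidate 1, so r3c6=1.
Step 12. [r5c2∈{5}] r5c2 has the single candidate 5, so r5c2=5.
Step 13. [r3c4∈{5}] r3c4 is down to just 5. So r3c4=5.
Step 14. [r6c2∈{4}] nothing but 4 survives at r6c2 ⇒ r6c2=4.
Step 15. [r5c6∈{3}] only 3 remains possible at r5c6. So r5c6=3.
Step 16. [r1c6∈{4}] r1c6 is down to just 4. So r1c6=4.
Step 17. [r2c1∈{2}] nothing but 2 survives at r2c1, so r2c1=2.
Step 18. [r4c2∈{3}] r4c2's peers cover all but 3, so r4c2=3.
Step 19. [r2c5∈{6}] r2c5 is down to just 6, so r2c5=6.
Step 20. [r2c3∈{4}] r2c3's peers cover all but 4 ⇒ r2c3=4.
Step 21. [r4c6∈{2}] r4c6 is down to just 2. So r4c6=2.
Step 22. [r1c1∈{5}] r1c1's peers cover all but 5 ⇒ r1c1=5.
Step 23. [r6c6∈{6}] r6c6 has the single candidate 6. So r6c6=6.
Step 24. [r3c3∈{6}] nothing but 6 survives at r3c3 ⇒ r3c3=6.

Answer: 5 6 3 2 1 4 / 2 1 4 3 6 5 / 4 2 6 5 3 1 / 1 3 5 6 4 2 / 6 5 1 4 2 3 / 3 4 2 1 5 6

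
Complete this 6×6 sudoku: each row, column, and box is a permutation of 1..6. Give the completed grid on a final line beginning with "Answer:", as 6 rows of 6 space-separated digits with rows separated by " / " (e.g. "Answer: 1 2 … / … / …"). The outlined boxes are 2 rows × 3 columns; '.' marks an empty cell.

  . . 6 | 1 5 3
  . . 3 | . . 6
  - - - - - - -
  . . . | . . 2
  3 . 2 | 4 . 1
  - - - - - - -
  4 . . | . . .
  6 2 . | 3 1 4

Step 1. [r4c2∈{5,6}] in row 4, 5 fits only at r4c2, so r4c2=5.
Step 2. [r3c2∈{1,4,6}] col 2 places 6 nowhere but r3c2, so r3c2=6.
Step 3. [r5c4∈{2,5,6}] col 4 places 6 nowhere but r5c4, so r5c4=6.
Step 4. [r2c5∈{2,4}] col 5 places 4 nowhere but r2c5, so r2c5=4.
Step 5. [r3c1∈{1}] only 1 remains possible at r3c1, so r3c1=1.
Step 6. [r5c3∈{1,5}] r5c3 is the only open cell in col 3 admitting 1 ⇒ r5c3=1.
Step 7. [r2c4∈{2}] only 2 remains possible at r2c4. So r2c4=2.
Step 8. [r2c1∈{5}] r2c1 has the single candidate 5 ⇒ r2c1=5.
Step 9. [r3c4∈{5}] r3c4 has the single candidate 5 ⇒ r3c4=5.
Step 10. [r1c2∈{4}] r1c2 is down to just 4 ⇒ r1c2=4.
Step 11. [r6c3∈{5}] r6c3's peers cover all but 5 ⇒ r6c3=5.
Step 12. [r4c5∈{6}] r4c5 is down to just 6 ⇒ r4c5=6.
Step 13. [r2c2∈{1}] only 1 remains possible at r2c2 ⇒ r2c2=1.
Step 14. [r3c5∈{3}] only 3 remains possible at r3c5 ⇒ r3c5=3.
Step 15. [r5c6∈{5}] r5c6 has the single candidate 5 ⇒ r5c6=5.
Step 16. [r3c3∈{4}] only 4 remains possible at r3c3. So r3c3=4.
Step 17. [r1c1∈{2}] only 2 remains possible at r1c1, so r1c1=2.
Step 18. [r5c5∈{2}] only 2 remains possible at r5c5 ⇒ r5c5=2.
Step 19. [r5c2∈{3}] r5c2's peers cover all but 3 ⇒ r5c2=3.

Answer: 2 4 6 1 5 3 / 5 1 3 2 4 6 / 1 6 4 5 3 2 / 3 5 2 4 6 1 / 4 3 1 6 2 5 / 6 2 5 3 1 4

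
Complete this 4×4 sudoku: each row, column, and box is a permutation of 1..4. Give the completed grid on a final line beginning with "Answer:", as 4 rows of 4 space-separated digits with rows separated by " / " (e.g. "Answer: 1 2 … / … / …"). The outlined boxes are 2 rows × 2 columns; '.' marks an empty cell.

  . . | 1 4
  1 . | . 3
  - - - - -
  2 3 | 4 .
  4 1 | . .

Step 1. [r2c3∈{2}] r2c3 has the single candidate 2, so r2c3=2.
Step 2. [r1c1∈{3}] r1c1's peers cover all but 3, so r1c1=3.
Step 3. [r3c4∈{1}] nothing but 1 survives at r3c4. So r3c4=1.
Step 4. [r4c3∈{3}] r4c3's peers cover all but 3 ⇒ r4c3=3.
Step 5. [r2c2∈{4}] r2c2 has the single candidate 4. So r2c2=4.
Step 6. [r1c2∈{2}] r1c2 has the single candidate 2, so r1c2=2.
Step 7. [r4c4∈{2}] r4c4 has the single candidate 2. So r4c4=2.

Answer: 3 2 1 4 / 1 4 2 3 / 2 3 4 1 / 4 1 3 2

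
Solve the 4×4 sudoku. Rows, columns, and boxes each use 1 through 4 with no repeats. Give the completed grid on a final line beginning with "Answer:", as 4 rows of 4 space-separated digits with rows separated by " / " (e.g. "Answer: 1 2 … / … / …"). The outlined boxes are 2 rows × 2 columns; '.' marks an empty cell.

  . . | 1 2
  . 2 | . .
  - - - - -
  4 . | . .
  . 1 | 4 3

Step 1. [r1c1∈{3}] r1c1 has the single candidate 3. So r1c1=3.
Step 2. [r3c2∈{3}] only 3 remains possible at r3c2 ⇒ r3c2=3.
Step 3. [r3c3∈{2}] nothing but 2 survives at r3c3 ⇒ r3c3=2.
Step 4. [r2c4∈{4}] r2c4 has the single candidate 4 ⇒ r2c4=4.
Step 5. [r4c1∈{2}] only 2 remains possible at r4c1, so r4c1=2.
Step 6. [r1c2∈{4}] r1c2 is down to just 4, so r1c2=4.
Step 7. [r3c4∈{1}] r3c4 has the single candidate 1. So r3c4=1.
Step 8. [r2c1∈{1}] nothing but 1 survives at r2c1 ⇒ r2c1=1.
Step 9. [r2c3∈{3}] nothing but 3 survives at r2c3, so r2c3=3.

Answer: 3 4 1 2 / 1 2 3 4 / 4 3 2 1 / 2 1 4 3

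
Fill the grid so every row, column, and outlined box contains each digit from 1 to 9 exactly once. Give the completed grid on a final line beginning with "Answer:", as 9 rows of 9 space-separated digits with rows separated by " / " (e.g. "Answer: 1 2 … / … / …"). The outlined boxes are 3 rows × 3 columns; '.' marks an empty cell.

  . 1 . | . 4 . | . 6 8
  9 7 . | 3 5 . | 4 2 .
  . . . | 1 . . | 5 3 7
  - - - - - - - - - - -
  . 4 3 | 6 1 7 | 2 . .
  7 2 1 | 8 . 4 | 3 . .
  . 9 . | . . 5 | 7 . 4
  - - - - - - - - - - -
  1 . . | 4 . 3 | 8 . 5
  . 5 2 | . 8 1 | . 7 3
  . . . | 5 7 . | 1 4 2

Step 1. [r7c2∈{6}] r7c2's peers cover all but 6. So r7c2=6.
Step 2. [r3c5∈{2,6,9}] across col 5, 6 lands solely at r3c5 ⇒ r3c5=6.
Step 3. [r7c8∈{9}] r7c8 is down to just 9, so r7c8=9.
Step 4. [r3c2∈{8}] r3c2 has the single candidate 8 ⇒ r3c2=8.
Step 5. [r3c6∈{2,9}] r3c6 is the only open cell in row 3 admitting 9. So r3c6=9.
Step 6. [r1c1∈{2,3,5}] row 1 places 3 nowhere but r1c1, so r1c1=3.
Step 7. [r9c1∈{8}] r9c1's peers cover all but 8 ⇒ r9c1=8.
Step 8. [r6c4∈{2}] only 2 remains possible at r6c4. So r6c4=2.
Step 9. [r6c3∈{6,8}] in col 3, 8 fits only at r6c3, so r6c3=8.
Step 10. [r4c9∈{9}] nothing but 9 survives at r4c9. So r4c9=9.
Step 11. [r3c3∈{4}] r3c3 is down to just 4 ⇒ r3c3=4.
Step 12. [r4c1∈{5}] r4c1 is down to just 5. So r4c1=5.
Step 13. [r7c5∈{2}] r7c5 is down to just 2. So r7c5=2.
Step 14. [r1c4∈{7}] r1c4's peers cover all but 7 ⇒ r1c4=7.
Step 15. [r9c3∈{9}] r9c3 is down to just 9, so r9c3=9.
Step 16. [r2c3∈{6}] r2c3 is down to just 6 ⇒ r2c3=6.
Step 17. [r1c3∈{5}] only 5 remains possible at r1c3. So r1c3=5.
Step 18. [r5c5∈{9}] nothing but 9 survives at r5c5. So r5c5=9.
Step 19. [r2c6∈{8}] only 8 remains possible at r2c6. So r2c6=8.
Step 20. [r9c2∈{3}] nothing but 3 survives at r9c2, so r9c2=3.
Step 21. [r6c8∈{1}] nothing but 1 survives at r6c8, so r6c8=1.
Step 22. [r1c6∈{2}] r1c6's peers cover all but 2. So r1c6=2.
Step 23. [r7c3∈{7}] r7c3's peers cover all but 7, so r7c3=7.
Step 24. [r3c1∈{2}] r3c1's peers cover all but 2. So r3c1=2.
Step 25. [r4c8∈{8}] nothing but 8 survives at r4c8. So r4c8=8.
Step 26. [r2c9∈{1}] r2c9 has the single candidate 1. So r2c9=1.
Step 27. [r6c5∈{3}] r6c5 has the single candidate 3. So r6c5=3.
Step 28. [r8c4∈{9}] r8c4 has the single candidate 9. So r8c4=9.
Step 29. [r9c6∈{6}] nothing but 6 survives at r9c6. So r9c6=6.
Step 30. [r6c1∈{6}] r6c1's peers cover all but 6, so r6c1=6.
Step 31. [r1c7∈{9}] r1c7 has the single candidate 9, so r1c7=9.
Step 32. [r8c7∈{6}] nothing but 6 survives at r8c7, so r8c7=6.
Step 33. [r5c9∈{6}] r5c9 has the single candidate 6 ⇒ r5c9=6.
Step 34. [r8c1∈{4}] only 4 remains possible at r8c1. So r8c1=4.
Step 35. [r5c8∈{5}] only 5 remains possible at r5c8. So r5c8=5.

Answer: 3 1 5 7 4 2 9 6 8 / 9 7 6 3 5 8 4 2 1 / 2 8 4 1 6 9 5 3 7 / 5 4 3 6 1 7 2 8 9 / 7 2 1 8 9 4 3 5 6 / 6 9 8 2 3 5 7 1 4 / 1 6 7 4 2 3 8 9 5 / 4 5 2 9 8 1 6 7 3 / 8 3 9 5 7 6 1 4 2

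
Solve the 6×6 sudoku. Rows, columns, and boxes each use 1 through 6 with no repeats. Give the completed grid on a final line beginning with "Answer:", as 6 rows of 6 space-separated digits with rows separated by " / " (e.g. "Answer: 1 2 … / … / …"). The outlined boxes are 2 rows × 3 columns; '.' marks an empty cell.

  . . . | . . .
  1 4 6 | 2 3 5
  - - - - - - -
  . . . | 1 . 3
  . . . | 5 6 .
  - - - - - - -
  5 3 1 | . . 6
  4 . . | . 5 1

Step 1. [r4c6∈{2,4}] r4c6 is the only open cell in col 6 admitting 2, so r4c6=2.
Step 2. [r3c5∈{4}] r3c5 is down to just 4 ⇒ r3c5=4.
Step 3. [r6c3∈{2}] r6c3 has the single candidate 2. So r6c3=2.
Step 4. [r4c1∈{3}] only 3 remains possible at r4c1, so r4c1=3.
Step 5. [r1c1∈{2}] r1c1 has the single candidate 2 ⇒ r1c1=2.
Step 6. [r3c3∈{5}] r3c3 is down to just 5. So r3c3=5.
Step 7. [r6c2∈{6}] r6c2 is down to just 6 ⇒ r6c2=6.
Step 8. [r1c6∈{4}] nothing but 4 survives at r1c6 ⇒ r1c6=4.
Step 9. [r1c3∈{3}] r1c3 is down to just 3 ⇒ r1c3=3.
Step 10. [r1c4∈{6}] nothing but 6 survives at r1c4, so r1c4=6.
Step 11. [r1c5∈{1}] r1c5 is down to just 1, so r1c5=1.
Step 12. [r5c4∈{4}] r5c4 is down to just 4, so r5c4=4.
Step 13. [r4c2∈{1}] nothing but 1 survives at r4c2, so r4c2=1.
Step 14. [r5c5∈{2}] r5c5 is down to just 2 ⇒ r5c5=2.
Step 15. [r4c3∈{4}] r4c3 is down to just 4 ⇒ r4c3=4.
Step 16. [r3c2∈{2}] r3c2 has the single candidate 2 ⇒ r3c2=2.
Step 17. [r3c1∈{6}] nothing but 6 survives at r3c1. So r3c1=6.
Step 18. [r1c2∈{5}] r1c2 has the single candidate 5. So r1c2=5.
Step 19. [r6c4∈{3}] r6c4 is down to just 3, so r6c4=3.

Answer: 2 5 3 6 1 4 / 1 4 6 2 3 5 / 6 2 5 1 4 3 / 3 1 4 5 6 2 / 5 3 1 4 2 6 / 4 6 2 3 5 1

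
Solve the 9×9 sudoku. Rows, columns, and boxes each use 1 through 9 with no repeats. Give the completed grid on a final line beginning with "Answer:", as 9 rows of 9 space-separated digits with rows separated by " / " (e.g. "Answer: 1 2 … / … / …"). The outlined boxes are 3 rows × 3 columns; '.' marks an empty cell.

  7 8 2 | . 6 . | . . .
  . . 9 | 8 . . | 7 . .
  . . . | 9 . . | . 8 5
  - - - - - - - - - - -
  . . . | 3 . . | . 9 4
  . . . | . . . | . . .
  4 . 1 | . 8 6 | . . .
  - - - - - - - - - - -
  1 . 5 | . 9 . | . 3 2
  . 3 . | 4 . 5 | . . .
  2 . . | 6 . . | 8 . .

Step 1. [r7c4∈{7}] nothing but 7 survives at r7c4, so r7c4=7.
Step 2. [r6c2∈{2,5,7,9}] row 6 places 9 nowhere but r6c2. So r6c2=9.
Step 3. [r5c9∈{1,3,6,7,8}] 8 has one home in col 9: r5c9. So r5c9=8.
Step 4. [r9c8∈{1,4,5,7}] r9c8 is the only open cell in row 9 admitting 5, so r9c8=5.
Step 5. [r9c9∈{1,7,9}] in row 9, 9 fits only at r9c9, so r9c9=9.
Step 6. [r8c5∈{1,2}] in row 8, 2 fits only at r8c5, so r8c5=2.
Step 7. [r1c4∈{1,5}] across row 1, 5 lands solely at r1c4 ⇒ r1c4=5.
Step 8. [r5c4∈{1,2}] across col 4, 1 lands solely at r5c4, so r5c4=1.
Step 9. [r4c7∈{1,2,5,6}] in row 4, 1 fits only at r4c7, so r4c7=1.
Step 10. [r8c7∈{6}] r8c7 is down to just 6. So r8c7=6.
Step 11. [r5c8∈{2,6,7}] r5c8 is the only open cell in box 6 admitting 6. So r5c8=6.
Step 12. [r2c9∈{1,3,6}] in col 9, 6 fits only at r2c9, so r2c9=6.
Step 13. [r6c4∈{2}] r6c4's peers cover all but 2 ⇒ r6c4=2.
Step 14. [r4c6∈{7}] nothing but 7 survives at r4c6. So r4c6=7.
Step 15. [r5c7∈{2,3,5}] in box 6, 2 fits only at r5c7. So r5c7=2.
Step 16. [r3c6∈{1,2,3,4}] r3c6 is the only open cell in row 3 admitting 2. So r3c6=2.
Step 17. [r3c5∈{1,3,4,7}] across row 3, 7 lands solely at r3c5 ⇒ r3c5=7.
Step 18. [r4c5∈{5}] only 5 remains possible at r4c5 ⇒ r4c5=5.
Step 19. [r7c2∈{4,6}] r7c2 is the only open cell in row 7 admitting 6. So r7c2=6.
Step 20. [r2c8∈{1,2,4}] row 2 places 2 nowhere but r2c8 ⇒ r2c8=2.
Step 21. [r1c8∈{1,4}] 4 has one home in col 8: r1c8 ⇒ r1c8=4.
Step 22. [r3c7∈{3}] r3c7 is down to just 3. So r3c7=3.
Step 23. [r1c6∈{1,3}] 3 has one home in row 1: r1c6, so r1c6=3.
Step 24. [r5c5∈{4}] r5c5 has the single candidate 4, so r5c5=4.
Step 25. [r2c5∈{1}] r2c5 is down to just 1. So r2c5=1.
Step 26. [r6c8∈{7}] nothing but 7 survives at r6c8. So r6c8=7.
Step 27. [r2c1∈{3,5}] row 2 places 3 nowhere but r2c1, so r2c1=3.
Step 28. [r3c1∈{6}] r3c1 is down to just 6. So r3c1=6.
Step 29. [r3c3∈{4}] r3c3 has the single candidate 4 ⇒ r3c3=4.
Step 30. [r9c3∈{7}] only 7 remains possible at r9c3. So r9c3=7.
Step 31. [r4c1∈{8}] only 8 remains possible at r4c1 ⇒ r4c1=8.
Step 32. [r8c8∈{1}] r8c8 is down to just 1. So r8c8=1.
Step 33. [r5c2∈{5,7}] row 5 places 7 nowhere but r5c2, so r5c2=7.
Step 34. [r1c7∈{9}] r1c7 is down to just 9. So r1c7=9.
Step 35. [r6c9∈{3}] r6c9 has the single candidate 3. So r6c9=3.
Step 36. [r2c6∈{4}] r2c6 is down to just 4 ⇒ r2c6=4.
Step 37. [r9c6∈{1}] r9c6 has the single candidate 1, so r9c6=1.
Step 38. [r3c2∈{1}] r3c2 is down to just 1, so r3c2=1.
Step 39. [r8c3∈{8}] r8c3 is down to just 8 ⇒ r8c3=8.
Step 40. [r4c3∈{6}] nothing but 6 survives at r4c3, so r4c3=6.
Step 41. [r9c2∈{4}] r9c2 has the single candidate 4 ⇒ r9c2=4.
Step 42. [r8c1∈{9}] nothing but 9 survives at r8c1 ⇒ r8c1=9.
Step 43. [r8c9∈{7}] r8c9 has the single candidate 7, so r8c9=7.
Step 44. [r7c7∈{4}] r7c7 has the single candidate 4, so r7c7=4.
Step 45. [r1c9∈{1}] r1c9's peers cover all but 1. So r1c9=1.
Step 46. [r5c6∈{9}] only 9 remains possible at r5c6 ⇒ r5c6=9.
Step 47. [r2c2∈{5}] only 5 remains possible at r2c2. So r2c2=5.
Step 48. [r5c1∈{5}] nothing but 5 survives at r5c1 ⇒ r5c1=5.
Step 49. [r7c6∈{8}] only 8 remains possible at r7c6 ⇒ r7c6=8.
Step 50. [r6c7∈{5}] r6c7's peers cover all but 5. So r6c7=5.
Step 51. [r9c5∈{3}] r9c5's peers cover all but 3 ⇒ r9c5=3.
Step 52. [r4c2∈{2}] r4c2's peers cover all but 2. So r4c2=2.
Step 53. [r5c3∈{3}] r5c3 is down to just 3, so r5c3=3.

Answer: 7 8 2 5 6 3 9 4 1 / 3 5 9 8 1 4 7 2 6 / 6 1 4 9 7 2 3 8 5 / 8 2 6 3 5 7 1 9 4 / 5 7 3 1 4 9 2 6 8 / 4 9 1 2 8 6 5 7 3 / 1 6 5 7 9 8 4 3 2 / 9 3 8 4 2 5 6 1 7 / 2 4 7 6 3 1 8 5 9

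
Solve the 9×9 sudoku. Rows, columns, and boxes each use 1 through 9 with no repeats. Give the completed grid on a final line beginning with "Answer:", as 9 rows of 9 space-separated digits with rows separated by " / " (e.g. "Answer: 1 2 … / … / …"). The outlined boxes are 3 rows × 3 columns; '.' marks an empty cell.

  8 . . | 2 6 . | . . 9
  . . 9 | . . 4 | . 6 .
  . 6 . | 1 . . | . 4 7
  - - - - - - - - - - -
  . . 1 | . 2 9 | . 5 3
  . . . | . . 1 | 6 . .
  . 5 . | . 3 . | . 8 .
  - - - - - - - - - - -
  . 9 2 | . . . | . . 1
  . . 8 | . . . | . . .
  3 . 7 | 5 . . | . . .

Step 1. [r8c4∈{3,4,6,7,9}] r8c4 is the only open cell in col 4 admitting 9 ⇒ r8c4=9.
Step 2. [r6c7∈{1,2,4,7,9}] 1 has one home in row 6: r6c7, so r6c7=1.
Step 3. [r6c1∈{2,4,6,7,9}] row 6 places 9 nowhere but r6c1, so r6c1=9.
Step 4. [r6c9∈{2,4}] in row 6, 2 fits only at r6c9. So r6c9=2.
Step 5. [r5c9∈{4}] nothing but 4 survives at r5c9 ⇒ r5c9=4.
Step 6. [r4c7∈{7}] r4c7 is down to just 7, so r4c7=7.
Step 7. [r5c5∈{5,7,8}] across row 5, 5 lands solely at r5c5. So r5c5=5.
Step 8. [r9c7∈{2,4,8,9}] col 7 places 9 nowhere but r9c7, so r9c7=9.
Step 9. [r6c3∈{4,6}] across col 3, 6 lands solely at r6c3. So r6c3=6.
Step 10. [r6c6∈{7}] nothing but 7 survives at r6c6, so r6c6=7.
Step 11. [r1c2∈{1,3,4,7}] row 1 places 7 nowhere but r1c2. So r1c2=7.
Step 12. [r4c1∈{4}] only 4 remains possible at r4c1, so r4c1=4.
Step 13. [r5c4∈{8}] nothing but 8 survives at r5c4. So r5c4=8.
Step 14. [r5c3∈{3}] r5c3 is down to just 3 ⇒ r5c3=3.
Step 15. [r3c3∈{5}] nothing but 5 survives at r3c3. So r3c3=5.
Step 16. [r2c2∈{1,2,3}] across col 2, 3 lands solely at r2c2 ⇒ r2c2=3.
Step 17. [r7c4∈{3,4,6,7}] r7c4 is the only open cell in col 4 admitting 3, so r7c4=3.
Step 18. [r3c1∈{2}] r3c1's peers cover all but 2. So r3c1=2.
Step 19. [r2c7∈{2,5,8}] across row 2, 2 lands solely at r2c7. So r2c7=2.
Step 20. [r2c9∈{5,8}] across row 2, 5 lands solely at r2c9 ⇒ r2c9=5.
Step 21. [r2c5∈{7,8}] row 2 places 8 nowhere but r2c5, so r2c5=8.
Step 22. [r1c7∈{3}] nothing but 3 survives at r1c7 ⇒ r1c7=3.
Step 23. [r9c9∈{6,8}] in col 9, 8 fits only at r9c9. So r9c9=8.
Step 24. [r9c6∈{2,6}] across row 9, 6 lands solely at r9c6 ⇒ r9c6=6.
Step 25. [r7c1∈{5,6}] in row 7, 6 fits only at r7c1. So r7c1=6.
Step 26. [r8c8∈{2,3,7}] 3 has one home in row 8: r8c8. So r8c8=3.
Step 27. [r8c5∈{1,4,7}] 7 has one home in row 8: r8c5. So r8c5=7.
Step 28. [r8c1∈{1,5}] across col 1, 5 lands solely at r8c1. So r8c1=5.
Step 29. [r9c5∈{1,4}] r9c5 is the only open cell in col 5 admitting 1, so r9c5=1.
Step 30. [r8c7∈{4}] nothing but 4 survives at r8c7. So r8c7=4.
Step 31. [r2c4∈{7}] r2c4's peers cover all but 7 ⇒ r2c4=7.
Step 32. [r4c2∈{8}] only 8 remains possible at r4c2. So r4c2=8.
Step 33. [r6c4∈{4}] r6c4 has the single candidate 4 ⇒ r6c4=4.
Step 34. [r1c6∈{5}] r1c6's peers cover all but 5. So r1c6=5.
Step 35. [r8c6∈{2}] only 2 remains possible at r8c6. So r8c6=2.
Step 36. [r7c8∈{7}] r7c8 is down to just 7, so r7c8=7.
Step 37. [r5c1∈{7}] r5c1 has the single candidate 7, so r5c1=7.
Step 38. [r7c7∈{5}] nothing but 5 survives at r7c7 ⇒ r7c7=5.
Step 39. [r9c2∈{4}] r9c2's peers cover all but 4. So r9c2=4.
Step 40. [r1c3∈{4}] nothing but 4 survives at r1c3 ⇒ r1c3=4.
Step 41. [r1c8∈{1}] r1c8 has the single candidate 1, so r1c8=1.
Step 42. [r3c7∈{8}] r3c7 is down to just 8. So r3c7=8.
Step 43. [r5c8∈{9}] nothing but 9 survives at r5c8. So r5c8=9.
Step 44. [r8c2∈{1}] r8c2 is down to just 1. So r8c2=1.
Step 45. [r8c9∈{6}] nothing but 6 survives at r8c9. So r8c9=6.
Step 46. [r4c4∈{6}] r4c4 is down to just 6. So r4c4=6.
Step 47. [r3c6∈{3}] nothing but 3 survives at r3c6, so r3c6=3.
Step 48. [r9c8∈{2}] only 2 remains possible at r9c8, so r9c8=2.
Step 49. [r7c5∈{4}] only 4 remains possible at r7c5. So r7c5=4.
Step 50. [r2c1∈{1}] r2c1 is down to just 1. So r2c1=1.
Step 51. [r3c5∈{9}] r3c5's peers cover all but 9 ⇒ r3c5=9.
Step 52. [r7c6∈{8}] r7c6 is down to just 8 ⇒ r7c6=8.
Step 53. [r5c2∈{2}] only 2 remains possible at r5c2. So r5c2=2.

Answer: 8 7 4 2 6 5 3 1 9 / 1 3 9 7 8 4 2 6 5 / 2 6 5 1 9 3 8 4 7 / 4 8 1 6 2 9 7 5 3 / 7 2 3 8 5 1 6 9 4 / 9 5 6 4 3 7 1 8 2 / 6 9 2 3 4 8 5 7 1 / 5 1 8 9 7 2 4 3 6 / 3 4 7 5 1 6 9 2 8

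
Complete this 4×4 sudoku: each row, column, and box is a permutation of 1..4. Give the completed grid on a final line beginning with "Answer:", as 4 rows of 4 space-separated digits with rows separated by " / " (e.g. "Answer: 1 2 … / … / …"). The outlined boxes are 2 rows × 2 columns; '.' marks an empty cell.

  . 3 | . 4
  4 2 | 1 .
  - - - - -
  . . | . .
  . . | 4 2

Step 1. [r4c2∈{1}] r4c2 has the single candidate 1. So r4c2=1.
Step 2. [r3c3∈{3}] r3c3's peers cover all but 3 ⇒ r3c3=3.
Step 3. [r4c1∈{3}] only 3 remains possible at r4c1 ⇒ r4c1=3.
Step 4. [r1c1∈{1}] r1c1 is down to just 1, so r1c1=1.
Step 5. [r2c4∈{3}] only 3 remains possible at r2c4. So r2c4=3.
Step 6. [r3c4∈{1}] only 1 remains possible at r3c4. So r3c4=1.
Step 7. [r3c1∈{2}] only 2 remains possible at r3c1, so r3c1=2.
Step 8. [r1c3∈{2}] r1c3's peers cover all but 2 ⇒ r1c3=2.
Step 9. [r3c2∈{4}] r3c2 is down to just 4, so r3c2=4.

Answer: 1 3 2 4 / 4 2 1 3 / 2 4 3 1 / 3 1 4 2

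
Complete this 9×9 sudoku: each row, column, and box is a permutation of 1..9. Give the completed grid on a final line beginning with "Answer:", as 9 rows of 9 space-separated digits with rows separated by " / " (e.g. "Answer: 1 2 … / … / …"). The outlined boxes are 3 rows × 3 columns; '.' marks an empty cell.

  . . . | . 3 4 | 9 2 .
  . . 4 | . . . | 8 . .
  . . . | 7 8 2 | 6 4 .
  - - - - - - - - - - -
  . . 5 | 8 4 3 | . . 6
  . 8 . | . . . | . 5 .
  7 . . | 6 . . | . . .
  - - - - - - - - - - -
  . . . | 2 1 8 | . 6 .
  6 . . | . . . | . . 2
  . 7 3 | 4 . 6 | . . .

Step 1. [r7c3∈{9}] only 9 remains possible at r7c3 ⇒ r7c3=9.
Step 2. [r3c3∈{1}] r3c3's peers cover all but 1. So r3c3=1.
Step 3. [r6c3∈{2}] r6c3's peers cover all but 2. So r6c3=2.
Step 4. [r2c2∈{2,3,5,6,9}] col 2 places 2 nowhere but r2c2 ⇒ r2c2=2.
Step 5. [r8c4∈{3,5,9}] col 4 places 3 nowhere but r8c4, so r8c4=3.
Step 6. [r1c3∈{6,7,8}] 7 has one home in col 3: r1c3, so r1c3=7.
Step 7. [r9c1∈{1,2,5,8}] across row 9, 2 lands solely at r9c1, so r9c1=2.
Step 8. [r8c2∈{1,4,5}] 1 has one home in box 7: r8c2, so r8c2=1.
Step 9. [r8c7∈{4,5,7}] in row 8, 4 fits only at r8c7 ⇒ r8c7=4.
Step 10. [r4c2∈{9}] nothing but 9 survives at r4c2 ⇒ r4c2=9.
Step 11. [r5c5∈{2,7,9}] r5c5 is the only open cell in col 5 admitting 2. So r5c5=2.
Step 12. [r5c6∈{1,7,9}] across box 5, 7 lands solely at r5c6, so r5c6=7.
Step 13. [r3c1∈{3,5,9}] in row 3, 9 fits only at r3c1 ⇒ r3c1=9.
Step 14. [r4c1∈{1}] nothing but 1 survives at r4c1, so r4c1=1.
Step 15. [r8c5∈{5,7,9}] 7 has one home in col 5: r8c5 ⇒ r8c5=7.
Step 16. [r8c6∈{5,9}] r8c6 is the only open cell in row 8 admitting 5 ⇒ r8c6=5.
Step 17. [r9c5∈{9}] nothing but 9 survives at r9c5 ⇒ r9c5=9.
Step 18. [r8c8∈{8,9}] across row 8, 9 lands solely at r8c8 ⇒ r8c8=9.
Step 19. [r4c8∈{7}] nothing but 7 survives at r4c8, so r4c8=7.
Step 20. [r2c9∈{1,3,5,7}] across row 2, 7 lands solely at r2c9. So r2c9=7.
Step 21. [r7c7∈{3,5,7}] in row 7, 7 fits only at r7c7, so r7c7=7.
Step 22. [r7c9∈{3,5}] in row 7, 3 fits only at r7c9. So r7c9=3.
Step 23. [r3c9∈{5}] r3c9's peers cover all but 5. So r3c9=5.
Step 24. [r1c9∈{1}] r1c9 has the single candidate 1 ⇒ r1c9=1.
Step 25. [r1c4∈{5}] nothing but 5 survives at r1c4. So r1c4=5.
Step 26. [r9c9∈{8}] nothing but 8 survives at r9c9. So r9c9=8.
Step 27. [r6c8∈{1,3,8}] across row 6, 8 lands solely at r6c8 ⇒ r6c8=8.
Step 28. [r2c1∈{3,5}] 5 has one home in row 2: r2c1, so r2c1=5.
Step 29. [r5c1∈{3,4}] col 1 places 3 nowhere but r5c1. So r5c1=3.
Step 30. [r5c7∈{1}] only 1 remains possible at r5c7 ⇒ r5c7=1.
Step 31. [r5c4∈{9}] r5c4 is down to just 9. So r5c4=9.
Step 32. [r6c2∈{4}] r6c2's peers cover all but 4 ⇒ r6c2=4.
Step 33. [r2c4∈{1}] r2c4's peers cover all but 1 ⇒ r2c4=1.
Step 34. [r8c3∈{8}] r8c3's peers cover all but 8 ⇒ r8c3=8.
Step 35. [r2c8∈{3}] r2c8 has the single candidate 3. So r2c8=3.
Step 36. [r6c6∈{1}] r6c6's peers cover all but 1, so r6c6=1.
Step 37. [r6c7∈{3}] r6c7 has the single candidate 3. So r6c7=3.
Step 38. [r7c2∈{5}] r7c2 is down to just 5. So r7c2=5.
Step 39. [r1c1∈{8}] only 8 remains possible at r1c1 ⇒ r1c1=8.
Step 40. [r3c2∈{3}] r3c2 has the single candidate 3. So r3c2=3.
Step 41. [r2c6∈{9}] nothing but 9 survives at r2c6, so r2c6=9.
Step 42. [r4c7∈{2}] only 2 remains possible at r4c7. So r4c7=2.
Step 43. [r6c9∈{9}] r6c9 is down to just 9 ⇒ r6c9=9.
Step 44. [r7c1∈{4}] r7c1 has the single candidate 4. So r7c1=4.
Step 45. [r1c2∈{6}] r1c2 is down to just 6 ⇒ r1c2=6.
Step 46. [r5c3∈{6}] only 6 remains possible at r5c3. So r5c3=6.
Step 47. [r6c5∈{5}] r6c5 is down to just 5 ⇒ r6c5=5.
Step 48. [r5c9∈{4}] only 4 remains possible at r5c9, so r5c9=4.
Step 49. [r2c5∈{6}] r2c5 has the single candidate 6 ⇒ r2c5=6.
Step 50. [r9c7∈{5}] only 5 remains possible at r9c7, so r9c7=5.
Step 51. [r9c8∈{1}] r9c8's peers cover all but 1, so r9c8=1.

Answer: 8 6 7 5 3 4 9 2 1 / 5 2 4 1 6 9 8 3 7 / 9 3 1 7 8 2 6 4 5 / 1 9 5 8 4 3 2 7 6 / 3 8 6 9 2 7 1 5 4 / 7 4 2 6 5 1 3 8 9 / 4 5 9 2 1 8 7 6 3 / 6 1 8 3 7 5 4 9 2 / 2 7 3 4 9 6 5 1 8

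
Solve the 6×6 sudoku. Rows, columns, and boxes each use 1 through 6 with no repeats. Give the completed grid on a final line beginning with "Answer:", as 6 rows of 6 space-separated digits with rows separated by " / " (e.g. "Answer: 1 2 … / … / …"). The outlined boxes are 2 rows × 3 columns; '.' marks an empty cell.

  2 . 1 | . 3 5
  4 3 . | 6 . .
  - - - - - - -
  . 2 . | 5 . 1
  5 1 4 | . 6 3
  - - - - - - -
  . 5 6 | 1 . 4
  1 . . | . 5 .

Step 1. [r5c5∈{2}] only 2 remains possible at r5c5. So r5c5=2.
Step 2. [r5c1∈{3}] nothing but 3 survives at r5c1. So r5c1=3.
Step 3. [r2c3∈{5}] only 5 remains possible at r2c3 ⇒ r2c3=5.
Step 4. [r6c3∈{2}] r6c3 has the single candidate 2, so r6c3=2.
Step 5. [r3c3∈{3}] nothing but 3 survives at r3c3. So r3c3=3.
Step 6. [r6c4∈{3}] r6c4 has the single candidate 3, so r6c4=3.
Step 7. [r3c1∈{6}] only 6 remains possible at r3c1 ⇒ r3c1=6.
Step 8. [r2c5∈{1}] r2c5 is down to just 1. So r2c5=1.
Step 9. [r1c2∈{6}] r1c2's peers cover all but 6. So r1c2=6.
Step 10. [r6c2∈{4}] r6c2 is down to just 4, so r6c2=4.
Step 11. [r3c5∈{4}] nothing but 4 survives at r3c5. So r3c5=4.
Step 12. [r6c6∈{6}] r6c6's peers cover all but 6 ⇒ r6c6=6.
Step 13. [r2c6∈{2}] only 2 remains possible at r2c6, so r2c6=2.
Step 14. [r1c4∈{4}] r1c4 has the single candidate 4, so r1c4=4.
Step 15. [r4c4∈{2}] r4c4 has the single candidate 2 ⇒ r4c4=2.

Answer: 2 6 1 4 3 5 / 4 3 5 6 1 2 / 6 2 3 5 4 1 / 5 1 4 2 6 3 / 3 5 6 1 2 4 / 1 4 2 3 5 6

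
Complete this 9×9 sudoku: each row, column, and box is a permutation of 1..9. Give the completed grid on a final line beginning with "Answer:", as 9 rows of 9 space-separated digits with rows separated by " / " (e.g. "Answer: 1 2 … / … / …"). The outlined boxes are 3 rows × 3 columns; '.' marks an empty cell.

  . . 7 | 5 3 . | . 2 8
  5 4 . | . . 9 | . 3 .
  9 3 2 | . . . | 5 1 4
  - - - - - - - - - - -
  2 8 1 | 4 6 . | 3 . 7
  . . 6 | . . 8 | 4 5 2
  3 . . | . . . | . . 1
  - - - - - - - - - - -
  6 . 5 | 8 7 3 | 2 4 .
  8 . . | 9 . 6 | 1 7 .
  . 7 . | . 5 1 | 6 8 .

Step 1. [r5c2∈{9}] r5c2 is down to just 9. So r5c2=9.
Step 2. [r6c6∈{2,5,7}] across col 6, 2 lands solely at r6c6, so r6c6=2.
Step 3. [r9c3∈{3,4,9}] in col 3, 9 fits only at r9c3 ⇒ r9c3=9.
Step 4. [r6c4∈{7}] r6c4 is down to just 7. So r6c4=7.
Step 5. [r8c5∈{2,4}] across col 5, 4 lands solely at r8c5 ⇒ r8c5=4.
Step 6. [r2c5∈{1,2,8}] in col 5, 2 fits only at r2c5 ⇒ r2c5=2.
Step 7. [r2c4∈{1,6}] row 2 places 1 nowhere but r2c4, so r2c4=1.
Step 8. [r6c5∈{9}] r6c5 is down to just 9, so r6c5=9.
Step 9. [r1c2∈{1,6}] row 1 places 6 nowhere but r1c2, so r1c2=6.
Step 10. [r8c9∈{3,5}] r8c9 is the only open cell in row 8 admitting 5. So r8c9=5.
Step 11. [r7c2∈{1}] r7c2 is down to just 1, so r7c2=1.
Step 12. [r1c7∈{9}] r1c7 is down to just 9 ⇒ r1c7=9.
Step 13. [r2c3∈{8}] r2c3 is down to just 8. So r2c3=8.
Step 14. [r9c1∈{4}] r9c1 has the single candidate 4, so r9c1=4.
Step 15. [r9c9∈{3}] only 3 remains possible at r9c9. So r9c9=3.
Step 16. [r6c3∈{4}] only 4 remains possible at r6c3, so r6c3=4.
Step 17. [r6c7∈{8}] r6c7's peers cover all but 8. So r6c7=8.
Step 18. [r2c7∈{7}] only 7 remains possible at r2c7 ⇒ r2c7=7.
Step 19. [r5c1∈{7}] only 7 remains possible at r5c1. So r5c1=7.
Step 20. [r4c6∈{5}] r4c6 has the single candidate 5. So r4c6=5.
Step 21. [r2c9∈{6}] r2c9 is down to just 6, so r2c9=6.
Step 22. [r1c1∈{1}] r1c1 is down to just 1 ⇒ r1c1=1.
Step 23. [r9c4∈{2}] only 2 remains possible at r9c4 ⇒ r9c4=2.
Step 24. [r4c8∈{9}] nothing but 9 survives at r4c8, so r4c8=9.
Step 25. [r8c2∈{2}] nothing but 2 survives at r8c2. So r8c2=2.
Step 26. [r1c6∈{4}] nothing but 4 survives at r1c6. So r1c6=4.
Step 27. [r5c5∈{1}] r5c5's peers cover all but 1, so r5c5=1.
Step 28. [r6c2∈{5}] r6c2's peers cover all but 5, so r6c2=5.
Step 29. [r5c4∈{3}] nothing but 3 survives at r5c4, so r5c4=3.
Step 30. [r7c9∈{9}] only 9 remains possible at r7c9, so r7c9=9.
Step 31. [r3c4∈{6}] nothing but 6 survives at r3c4. So r3c4=6.
Step 32. [r8c3∈{3}] nothing but 3 survives at r8c3, so r8c3=3.
Step 33. [r3c6∈{7}] only 7 remains possible at r3c6. So r3c6=7.
Step 34. [r3c5∈{8}] r3c5 has the single candidate 8. So r3c5=8.
Step 35. [r6c8∈{6}] nothing but 6 survives at r6c8, so r6c8=6.

Answer: 1 6 7 5 3 4 9 2 8 / 5 4 8 1 2 9 7 3 6 / 9 3 2 6 8 7 5 1 4 / 2 8 1 4 6 5 3 9 7 / 7 9 6 3 1 8 4 5 2 / 3 5 4 7 9 2 8 6 1 / 6 1 5 8 7 3 2 4 9 / 8 2 3 9 4 6 1 7 5 / 4 7 9 2 5 1 6 8 3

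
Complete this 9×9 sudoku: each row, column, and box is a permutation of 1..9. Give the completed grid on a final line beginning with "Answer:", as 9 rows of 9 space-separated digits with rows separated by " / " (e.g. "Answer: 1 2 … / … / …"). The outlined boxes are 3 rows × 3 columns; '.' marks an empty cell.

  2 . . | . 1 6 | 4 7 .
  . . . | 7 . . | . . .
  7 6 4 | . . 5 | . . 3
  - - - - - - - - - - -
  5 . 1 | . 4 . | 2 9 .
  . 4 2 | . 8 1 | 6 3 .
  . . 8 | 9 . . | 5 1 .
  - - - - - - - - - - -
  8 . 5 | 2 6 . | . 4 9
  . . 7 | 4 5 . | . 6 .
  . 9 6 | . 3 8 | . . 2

Step 1. [r3c7∈{1,8,9}] r3c7 is the only open cell in row 3 admitting 1. So r3c7=1.
Step 2. [r6c5∈{2,7}] col 5 places 7 nowhere but r6c5. So r6c5=7.
Step 3. [r6c2∈{3}] r6c2's peers cover all but 3 ⇒ r6c2=3.
Step 4. [r2c7∈{8,9}] 9 has one home in col 7: r2c7, so r2c7=9.
Step 5. [r7c2∈{1}] r7c2 is down to just 1. So r7c2=1.
Step 6. [r4c9∈{7,8}] 8 has one home in row 4: r4c9, so r4c9=8.
Step 7. [r1c9∈{5}] r1c9 has the single candidate 5 ⇒ r1c9=5.
Step 8. [r2c3∈{3}] r2c3's peers cover all but 3 ⇒ r2c3=3.
Step 9. [r2c5∈{2}] nothing but 2 survives at r2c5. So r2c5=2.
Step 10. [r2c8∈{8}] only 8 remains possible at r2c8, so r2c8=8.
Step 11. [r1c4∈{3,8}] row 1 places 3 nowhere but r1c4. So r1c4=3.
Step 12. [r7c7∈{3,7}] across row 7, 3 lands solely at r7c7, so r7c7=3.
Step 13. [r9c4∈{1}] r9c4 has the single candidate 1, so r9c4=1.
Step 14. [r9c8∈{5}] only 5 remains possible at r9c8, so r9c8=5.
Step 15. [r4c2∈{7}] nothing but 7 survives at r4c2, so r4c2=7.
Step 16. [r8c9∈{1}] nothing but 1 survives at r8c9. So r8c9=1.
Step 17. [r5c9∈{7}] r5c9 is down to just 7, so r5c9=7.
Step 18. [r7c6∈{7}] only 7 remains possible at r7c6 ⇒ r7c6=7.
Step 19. [r2c2∈{5}] only 5 remains possible at r2c2 ⇒ r2c2=5.
Step 20. [r5c4∈{5}] r5c4 has the single candidate 5, so r5c4=5.
Step 21. [r4c6∈{3}] r4c6's peers cover all but 3, so r4c6=3.
Step 22. [r8c2∈{2}] r8c2's peers cover all but 2. So r8c2=2.
Step 23. [r6c1∈{6}] only 6 remains possible at r6c1, so r6c1=6.
Step 24. [r1c2∈{8}] r1c2's peers cover all but 8 ⇒ r1c2=8.
Step 25. [r2c9∈{6}] r2c9's peers cover all but 6. So r2c9=6.
Step 26. [r4c4∈{6}] only 6 remains possible at r4c4. So r4c4=6.
Step 27. [r3c4∈{8}] r3c4 is down to just 8 ⇒ r3c4=8.
Step 28. [r3c8∈{2}] only 2 remains possible at r3c8. So r3c8=2.
Step 29. [r2c6∈{4}] r2c6 has the single candidate 4. So r2c6=4.
Step 30. [r1c3∈{9}] r1c3 is down to just 9, so r1c3=9.
Step 31. [r6c9∈{4}] nothing but 4 survives at r6c9, so r6c9=4.
Step 32. [r9c1∈{4}] r9c1 has the single candidate 4. So r9c1=4.
Step 33. [r6c6∈{2}] r6c6 is down to just 2. So r6c6=2.
Step 34. [r2c1∈{1}] r2c1 is down to just 1. So r2c1=1.
Step 35. [r3c5∈{9}] only 9 remains possible at r3c5 ⇒ r3c5=9.
Step 36. [r8c6∈{9}] r8c6's peers cover all but 9, so r8c6=9.
Step 37. [r5c1∈{9}] r5c1 has the single candidate 9. So r5c1=9.
Step 38. [r8c7∈{8}] r8c7's peers cover all but 8, so r8c7=8.
Step 39. [r9c7∈{7}] nothing but 7 survives at r9c7. So r9c7=7.
Step 40. [r8c1∈{3}] r8c1 has the single candidate 3 ⇒ r8c1=3.

Answer: 2 8 9 3 1 6 4 7 5 / 1 5 3 7 2 4 9 8 6 / 7 6 4 8 9 5 1 2 3 / 5 7 1 6 4 3 2 9 8 / 9 4 2 5 8 1 6 3 7 / 6 3 8 9 7 2 5 1 4 / 8 1 5 2 6 7 3 4 9 / 3 2 7 4 5 9 8 6 1 / 4 9 6 1 3 8 7 5 2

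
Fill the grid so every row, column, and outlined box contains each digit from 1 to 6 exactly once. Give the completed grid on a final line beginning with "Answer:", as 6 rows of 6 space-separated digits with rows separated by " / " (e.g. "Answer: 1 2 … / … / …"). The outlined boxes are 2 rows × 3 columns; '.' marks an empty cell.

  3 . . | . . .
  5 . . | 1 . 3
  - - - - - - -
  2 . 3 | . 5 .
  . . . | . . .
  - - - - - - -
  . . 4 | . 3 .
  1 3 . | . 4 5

Step 1. [r4c5∈{1,2,6}] col 5 places 1 nowhere but r4c5. So r4c5=1.
Step 2. [r5c1∈{6}] r5c1's peers cover all but 6 ⇒ r5c1=6.
Step 3. [r2c2∈{2,4,6}] in row 2, 4 fits only at r2c2 ⇒ r2c2=4.
Step 4. [r5c4∈{2}] nothing but 2 survives at r5c4. So r5c4=2.
Step 5. [r1c2∈{1,2,6}] across col 2, 2 lands solely at r1c2, so r1c2=2.
Step 6. [r1c5∈{6}] r1c5 is down to just 6. So r1c5=6.
Step 7. [r1c6∈{4}] nothing but 4 survives at r1c6 ⇒ r1c6=4.
Step 8. [r3c6∈{6}] nothing but 6 survives at r3c6 ⇒ r3c6=6.
Step 9. [r4c3∈{5,6}] 5 has one home in col 3: r4c3, so r4c3=5.
Step 10. [r4c4∈{3,4}] 3 has one home in row 4: r4c4 ⇒ r4c4=3.
Step 11. [r3c4∈{4}] only 4 remains possible at r3c4. So r3c4=4.
Step 12. [r3c2∈{1}] r3c2 has the single candidate 1 ⇒ r3c2=1.
Step 13. [r1c4∈{5}] nothing but 5 survives at r1c4, so r1c4=5.
Step 14. [r2c3∈{6}] nothing but 6 survives at r2c3. So r2c3=6.
Step 15. [r2c5∈{2}] r2c5 is down to just 2 ⇒ r2c5=2.
Step 16. [r5c6∈{1}] r5c6 has the single candidate 1. So r5c6=1.
Step 17. [r1c3∈{1}] r1c3's peers cover all but 1 ⇒ r1c3=1.
Step 18. [r6c3∈{2}] r6c3 has the single candidate 2 ⇒ r6c3=2.
Step 19. [r6c4∈{6}] only 6 remains possible at r6c4 ⇒ r6c4=6.
Step 20. [r4c6∈{2}] r4c6 is down to just 2. So r4c6=2.
Step 21. [r4c2∈{6}] only 6 remains possible at r4c2 ⇒ r4c2=6.
Step 22. [r5c2∈{5}] r5c2's peers cover all but 5. So r5c2=5.
Step 23. [r4c1∈{4}] r4c1 has the single candidate 4, so r4c1=4.

Answer: 3 2 1 5 6 4 / 5 4 6 1 2 3 / 2 1 3 4 5 6 / 4 6 5 3 1 2 / 6 5 4 2 3 1 / 1 3 2 6 4 5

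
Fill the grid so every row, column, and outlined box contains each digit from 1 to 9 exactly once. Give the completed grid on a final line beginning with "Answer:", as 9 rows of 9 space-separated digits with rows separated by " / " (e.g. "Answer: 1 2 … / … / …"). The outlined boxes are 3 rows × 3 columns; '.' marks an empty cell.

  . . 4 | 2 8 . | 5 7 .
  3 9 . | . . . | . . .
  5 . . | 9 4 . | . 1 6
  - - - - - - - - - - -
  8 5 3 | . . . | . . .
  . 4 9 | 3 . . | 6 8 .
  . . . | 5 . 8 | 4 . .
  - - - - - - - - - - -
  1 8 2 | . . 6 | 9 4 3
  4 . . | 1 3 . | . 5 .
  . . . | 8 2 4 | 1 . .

Step 1. [r9c9∈{7}] r9c9 has the single candidate 7, so r9c9=7.
Step 2. [r2c8∈{2}] r2c8's peers cover all but 2. So r2c8=2.
Step 3. [r4c8∈{9}] r4c8's peers cover all but 9 ⇒ r4c8=9.
Step 4. [r2c7∈{8}] r2c7 is down to just 8. So r2c7=8.
Step 5. [r7c4∈{7}] r7c4 has the single candidate 7 ⇒ r7c4=7.
Step 6. [r1c1∈{6}] r1c1's peers cover all but 6, so r1c1=6.
Step 7. [r2c6∈{1,5,7}] r2c6 is the only open cell in col 6 admitting 5 ⇒ r2c6=5.
Step 8. [r6c5∈{1,6,7,9}] across row 6, 9 lands solely at r6c5. So r6c5=9.
Step 9. [r4c7∈{2,7}] across col 7, 7 lands solely at r4c7 ⇒ r4c7=7.
Step 10. [r1c2∈{1}] r1c2 has the single candidate 1. So r1c2=1.
Step 11. [r2c3∈{7}] r2c3 is down to just 7 ⇒ r2c3=7.
Step 12. [r8c3∈{6}] nothing but 6 survives at r8c3, so r8c3=6.
Step 13. [r5c5∈{1,7}] 7 has one home in col 5: r5c5, so r5c5=7.
Step 14. [r5c1∈{2}] nothing but 2 survives at r5c1. So r5c1=2.
Step 15. [r6c9∈{1,2}] 2 has one home in row 6: r6c9. So r6c9=2.
Step 16. [r4c9∈{1}] r4c9 has the single candidate 1. So r4c9=1.
Step 17. [r2c4∈{6}] r2c4's peers cover all but 6, so r2c4=6.
Step 18. [r1c6∈{3}] r1c6 is down to just 3 ⇒ r1c6=3.
Step 19. [r6c1∈{7}] nothing but 7 survives at r6c1, so r6c1=7.
Step 20. [r3c6∈{7}] r3c6 has the single candidate 7. So r3c6=7.
Step 21. [r4c5∈{6}] nothing but 6 survives at r4c5 ⇒ r4c5=6.
Step 22. [r6c8∈{3}] nothing but 3 survives at r6c8, so r6c8=3.
Step 23. [r9c8∈{6}] only 6 remains possible at r9c8. So r9c8=6.
Step 24. [r8c2∈{7}] r8c2 is down to just 7, so r8c2=7.
Step 25. [r5c6∈{1}] nothing but 1 survives at r5c6 ⇒ r5c6=1.
Step 26. [r9c2∈{3}] r9c2 has the single candidate 3 ⇒ r9c2=3.
Step 27. [r5c9∈{5}] r5c9 has the single candidate 5. So r5c9=5.
Step 28. [r3c7∈{3}] only 3 remains possible at r3c7 ⇒ r3c7=3.
Step 29. [r4c6∈{2}] r4c6 has the single candidate 2. So r4c6=2.
Step 30. [r6c2∈{6}] r6c2 is down to just 6 ⇒ r6c2=6.
Step 31. [r3c3∈{8}] r3c3's peers cover all but 8 ⇒ r3c3=8.
Step 32. [r2c5∈{1}] r2c5's peers cover all but 1. So r2c5=1.
Step 33. [r1c9∈{9}] r1c9 has the single candidate 9, so r1c9=9.
Step 34. [r8c7∈{2}] nothing but 2 survives at r8c7. So r8c7=2.
Step 35. [r6c3∈{1}] only 1 remains possible at r6c3 ⇒ r6c3=1.
Step 36. [r3c2∈{2}] only 2 remains possible at r3c2 ⇒ r3c2=2.
Step 37. [r8c9∈{8}] only 8 remains possible at r8c9. So r8c9=8.
Step 38. [r2c9∈{4}] r2c9's peers cover all but 4 ⇒ r2c9=4.
Step 39. [r9c3∈{5}] nothing but 5 survives at r9c3, so r9c3=5.
Step 40. [r9c1∈{9}] r9c1's peers cover all but 9, so r9c1=9.
Step 41. [r8c6∈{9}] r8c6 has the single candidate 9. So r8c6=9.
Step 42. [r4c4∈{4}] nothing but 4 survives at r4c4, so r4c4=4.
Step 43. [r7c5∈{5}] nothing but 5 survives at r7c5, so r7c5=5.

Answer: 6 1 4 2 8 3 5 7 9 / 3 9 7 6 1 5 8 2 4 / 5 2 8 9 4 7 3 1 6 / 8 5 3 4 6 2 7 9 1 / 2 4 9 3 7 1 6 8 5 / 7 6 1 5 9 8 4 3 2 / 1 8 2 7 5 6 9 4 3 / 4 7 6 1 3 9 2 5 8 / 9 3 5 8 2 4 1 6 7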